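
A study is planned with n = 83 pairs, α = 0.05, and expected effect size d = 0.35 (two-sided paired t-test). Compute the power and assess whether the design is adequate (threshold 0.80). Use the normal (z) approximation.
Power ≈ 0.89; the study is adequately powered (power ≥ 0.80)

Power calculation (paired t-test, normal approximation):
z_β = d · √n - z_{α/2}
z_β = 0.35 · √83 - 1.960
z_β = 0.35 · 9.110 - 1.960
z_β = 1.229

Power = Φ(z_β) = Φ(1.229) ≈ 0.890

Effect size d = 0.35 is small by Cohen's convention (0.2/0.5/0.8).

Threshold: power ≥ 0.80 is conventionally adequate.
Power ≈ 0.89 → the study is adequately powered (power ≥ 0.80).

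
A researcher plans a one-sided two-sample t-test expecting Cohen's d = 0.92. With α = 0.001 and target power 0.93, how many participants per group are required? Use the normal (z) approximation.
n = 50 per group

Sample size formula (two-sample t-test, normal approximation):
n = 2 · ((z_α + z_β) / d)²

z_α = 3.090 (for α = 0.001, one-sided)
z_β = 1.476 (for power = 0.93)
d = 0.92

n = 2 · ((3.090 + 1.476) / 0.92)²
n = 2 · (4.963)²
n ≈ 49.26
Round up to the next whole number: n = 50 per group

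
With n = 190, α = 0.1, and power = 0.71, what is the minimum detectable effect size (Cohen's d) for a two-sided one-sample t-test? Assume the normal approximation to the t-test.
d ≈ 0.16

Minimum detectable effect (one-sample t-test, normal approximation):
d = (z_{α/2} + z_β) / √n
d = (1.645 + 0.553) / √190
d = 2.198 / 13.784
d ≈ 0.16

By Cohen's convention (0.2 small / 0.5 medium / 0.8 large): very small effect.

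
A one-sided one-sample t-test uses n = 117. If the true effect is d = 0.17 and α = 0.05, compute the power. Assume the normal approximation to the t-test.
Power ≈ 0.58

Power calculation (one-sample t-test, normal approximation):
z_β = d · √n - z_α
z_β = 0.17 · √117 - 1.645
z_β = 0.17 · 10.817 - 1.645
z_β = 0.194

Power = Φ(z_β) = Φ(0.194) ≈ 0.577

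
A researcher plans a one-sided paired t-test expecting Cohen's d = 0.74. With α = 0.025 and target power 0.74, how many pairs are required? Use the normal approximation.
n = 13 pairs

Sample size formula (paired t-test, normal approximation):
n = ((z_α + z_β) / d)²

z_α = 1.960 (for α = 0.025, one-sided)
z_β = 0.643 (for power = 0.74)
d = 0.74

n = ((1.960 + 0.643) / 0.74)²
n = (3.518)²
n ≈ 12.38
Round up to the next whole number: n = 13 pairs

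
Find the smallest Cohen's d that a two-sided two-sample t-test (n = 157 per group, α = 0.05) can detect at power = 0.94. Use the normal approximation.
d ≈ 0.40

Minimum detectable effect (two-sample t-test, normal approximation):
d = (z_{α/2} + z_β) / √(n/2)
d = (1.960 + 1.555) / √(157/2)
d = 3.515 / 8.860
d ≈ 0.40

By Cohen's convention (0.2 small / 0.5 medium / 0.8 large): small effect.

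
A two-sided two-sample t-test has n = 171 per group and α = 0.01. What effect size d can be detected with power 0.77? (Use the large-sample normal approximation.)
d ≈ 0.36

Minimum detectable effect (two-sample t-test, normal approximation):
d = (z_{α/2} + z_β) / √(n/2)
d = (2.576 + 0.739) / √(171/2)
d = 3.315 / 9.247
d ≈ 0.36

By Cohen's convention (0.2 small / 0.5 medium / 0.8 large): small effect.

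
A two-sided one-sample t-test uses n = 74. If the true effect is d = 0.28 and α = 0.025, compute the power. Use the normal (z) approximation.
Power ≈ 0.57

Power calculation (one-sample t-test, normal approximation):
z_β = d · √n - z_{α/2}
z_β = 0.28 · √74 - 2.241
z_β = 0.28 · 8.602 - 2.241
z_β = 0.167

Power = Φ(z_β) = Φ(0.167) ≈ 0.566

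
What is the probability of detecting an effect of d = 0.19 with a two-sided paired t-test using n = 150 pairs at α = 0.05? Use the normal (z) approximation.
Power ≈ 0.64

Power calculation (paired t-test, normal approximation):
z_β = d · √n - z_{α/2}
z_β = 0.19 · √150 - 1.960
z_β = 0.19 · 12.247 - 1.960
z_β = 0.367

Power = Φ(z_β) = Φ(0.367) ≈ 0.643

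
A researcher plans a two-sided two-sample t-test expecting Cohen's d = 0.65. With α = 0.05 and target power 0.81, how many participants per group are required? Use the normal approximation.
n = 39 per group

Sample size formula (two-sample t-test, normal approximation):
n = 2 · ((z_{α/2} + z_β) / d)²

z_{α/2} = 1.960 (for α = 0.05, two-sided)
z_β = 0.878 (for power = 0.81)
d = 0.65

n = 2 · ((1.960 + 0.878) / 0.65)²
n = 2 · (4.366)²
n ≈ 38.12
Round up to the next whole number: n = 39 per group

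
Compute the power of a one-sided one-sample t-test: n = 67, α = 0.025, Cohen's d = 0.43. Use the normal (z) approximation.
Power ≈ 0.94

Power calculation (one-sample t-test, normal approximation):
z_β = d · √n - z_α
z_β = 0.43 · √67 - 1.960
z_β = 0.43 · 8.185 - 1.960
z_β = 1.560

Power = Φ(z_β) = Φ(1.560) ≈ 0.941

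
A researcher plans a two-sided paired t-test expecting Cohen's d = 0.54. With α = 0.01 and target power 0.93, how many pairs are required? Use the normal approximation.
n = 57 pairs

Sample size formula (paired t-test, normal approximation):
n = ((z_{α/2} + z_β) / d)²

z_{α/2} = 2.576 (for α = 0.01, two-sided)
z_β = 1.476 (for power = 0.93)
d = 0.54

n = ((2.576 + 1.476) / 0.54)²
n = (7.504)²
n ≈ 56.31
Round up to the next whole number: n = 57 pairs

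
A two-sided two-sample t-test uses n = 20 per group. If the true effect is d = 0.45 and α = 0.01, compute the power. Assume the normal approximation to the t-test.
Power ≈ 0.12

Power calculation (two-sample t-test, normal approximation):
z_β = d · √(n/2) - z_{α/2}
z_β = 0.45 · √(20/2) - 2.576
z_β = 0.45 · 3.162 - 2.576
z_β = -1.153

Power = Φ(z_β) = Φ(-1.153) ≈ 0.124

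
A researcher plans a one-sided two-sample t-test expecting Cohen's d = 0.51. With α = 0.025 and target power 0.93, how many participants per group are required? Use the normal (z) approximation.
n = 91 per group

Sample size formula (two-sample t-test, normal approximation):
n = 2 · ((z_α + z_β) / d)²

z_α = 1.960 (for α = 0.025, one-sided)
z_β = 1.476 (for power = 0.93)
d = 0.51

n = 2 · ((1.960 + 1.476) / 0.51)²
n = 2 · (6.737)²
n ≈ 90.77
Round up to the next whole number: n = 91 per group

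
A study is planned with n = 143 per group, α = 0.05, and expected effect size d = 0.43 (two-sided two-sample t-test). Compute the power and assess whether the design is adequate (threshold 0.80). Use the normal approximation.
Power ≈ 0.95; the study is adequately powered (power ≥ 0.80)

Power calculation (two-sample t-test, normal approximation):
z_β = d · √(n/2) - z_{α/2}
z_β = 0.43 · √(143/2) - 1.960
z_β = 0.43 · 8.456 - 1.960
z_β = 1.676

Power = Φ(z_β) = Φ(1.676) ≈ 0.953

Effect size d = 0.43 is small by Cohen's convention (0.2/0.5/0.8).

Threshold: power ≥ 0.80 is conventionally adequate.
Power ≈ 0.95 → the study is adequately powered (power ≥ 0.80).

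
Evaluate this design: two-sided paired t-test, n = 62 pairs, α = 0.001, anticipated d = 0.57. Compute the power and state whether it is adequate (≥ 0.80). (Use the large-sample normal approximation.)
Power ≈ 0.88; the study is adequately powered (power ≥ 0.80)

Power calculation (paired t-test, normal approximation):
z_β = d · √n - z_{α/2}
z_β = 0.57 · √62 - 3.291
z_β = 0.57 · 7.874 - 3.291
z_β = 1.198

Power = Φ(z_β) = Φ(1.198) ≈ 0.884

Effect size d = 0.57 is medium by Cohen's convention (0.2/0.5/0.8).

Threshold: power ≥ 0.80 is conventionally adequate.
Power ≈ 0.88 → the study is adequately powered (power ≥ 0.80).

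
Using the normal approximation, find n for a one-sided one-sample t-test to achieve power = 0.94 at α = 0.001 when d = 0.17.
n = 747

Sample size formula (one-sample t-test, normal approximation):
n = ((z_α + z_β) / d)²

z_α = 3.090 (for α = 0.001, one-sided)
z_β = 1.555 (for power = 0.94)
d = 0.17

n = ((3.090 + 1.555) / 0.17)²
n = (27.324)²
n ≈ 746.60
Round up to the next whole number: n = 747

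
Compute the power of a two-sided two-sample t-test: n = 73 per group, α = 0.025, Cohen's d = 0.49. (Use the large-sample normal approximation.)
Power ≈ 0.76

Power calculation (two-sample t-test, normal approximation):
z_β = d · √(n/2) - z_{α/2}
z_β = 0.49 · √(73/2) - 2.241
z_β = 0.49 · 6.042 - 2.241
z_β = 0.719

Power = Φ(z_β) = Φ(0.719) ≈ 0.764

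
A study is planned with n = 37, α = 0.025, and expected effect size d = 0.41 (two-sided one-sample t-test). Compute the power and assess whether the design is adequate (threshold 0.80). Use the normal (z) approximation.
Power ≈ 0.60; the study is underpowered (power < 0.80)

Power calculation (one-sample t-test, normal approximation):
z_β = d · √n - z_{α/2}
z_β = 0.41 · √37 - 2.241
z_β = 0.41 · 6.083 - 2.241
z_β = 0.253

Power = Φ(z_β) = Φ(0.253) ≈ 0.600

Effect size d = 0.41 is small by Cohen's convention (0.2/0.5/0.8).

Threshold: power ≥ 0.80 is conventionally adequate.
Power ≈ 0.60 → the study is underpowered (power < 0.80).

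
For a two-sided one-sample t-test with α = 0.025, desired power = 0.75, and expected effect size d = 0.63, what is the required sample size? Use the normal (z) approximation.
n = 22

Sample size formula (one-sample t-test, normal approximation):
n = ((z_{α/2} + z_β) / d)²

z_{α/2} = 2.241 (for α = 0.025, two-sided)
z_β = 0.674 (for power = 0.75)
d = 0.63

n = ((2.241 + 0.674) / 0.63)²
n = (4.627)²
n ≈ 21.41
Round up to the next whole number: n = 22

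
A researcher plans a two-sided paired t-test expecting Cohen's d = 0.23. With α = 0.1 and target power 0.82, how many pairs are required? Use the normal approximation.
n = 124 pairs

Sample size formula (paired t-test, normal approximation):
n = ((z_{α/2} + z_β) / d)²

z_{α/2} = 1.645 (for α = 0.1, two-sided)
z_β = 0.915 (for power = 0.82)
d = 0.23

n = ((1.645 + 0.915) / 0.23)²
n = (11.130)²
n ≈ 123.88
Round up to the next whole number: n = 124 pairs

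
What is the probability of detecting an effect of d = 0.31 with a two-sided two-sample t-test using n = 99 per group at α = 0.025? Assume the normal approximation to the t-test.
Power ≈ 0.48

Power calculation (two-sample t-test, normal approximation):
z_β = d · √(n/2) - z_{α/2}
z_β = 0.31 · √(99/2) - 2.241
z_β = 0.31 · 7.036 - 2.241
z_β = -0.060

Power = Φ(z_β) = Φ(-0.060) ≈ 0.476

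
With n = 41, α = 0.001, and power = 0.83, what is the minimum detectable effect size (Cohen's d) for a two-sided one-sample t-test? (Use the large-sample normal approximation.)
d ≈ 0.66

Minimum detectable effect (one-sample t-test, normal approximation):
d = (z_{α/2} + z_β) / √n
d = (3.291 + 0.954) / √41
d = 4.245 / 6.403
d ≈ 0.66

By Cohen's convention (0.2 small / 0.5 medium / 0.8 large): medium effect.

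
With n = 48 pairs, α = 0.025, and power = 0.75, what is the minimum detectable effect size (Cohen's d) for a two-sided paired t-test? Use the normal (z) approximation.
d ≈ 0.42

Minimum detectable effect (paired t-test, normal approximation):
d = (z_{α/2} + z_β) / √n
d = (2.241 + 0.674) / √48
d = 2.916 / 6.928
d ≈ 0.42

By Cohen's convention (0.2 small / 0.5 medium / 0.8 large): small effect.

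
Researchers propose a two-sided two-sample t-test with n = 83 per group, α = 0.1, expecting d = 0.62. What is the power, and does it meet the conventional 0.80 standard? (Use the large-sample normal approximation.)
Power ≈ 0.99; the study is adequately powered (power ≥ 0.80)

Power calculation (two-sample t-test, normal approximation):
z_β = d · √(n/2) - z_{α/2}
z_β = 0.62 · √(83/2) - 1.645
z_β = 0.62 · 6.442 - 1.645
z_β = 2.349

Power = Φ(z_β) = Φ(2.349) ≈ 0.991

Effect size d = 0.62 is medium by Cohen's convention (0.2/0.5/0.8).

Threshold: power ≥ 0.80 is conventionally adequate.
Power ≈ 0.99 → the study is adequately powered (power ≥ 0.80).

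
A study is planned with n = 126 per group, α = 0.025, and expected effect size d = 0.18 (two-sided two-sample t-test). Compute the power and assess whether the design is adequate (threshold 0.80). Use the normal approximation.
Power ≈ 0.21; the study is underpowered (power < 0.80)

Power calculation (two-sample t-test, normal approximation):
z_β = d · √(n/2) - z_{α/2}
z_β = 0.18 · √(126/2) - 2.241
z_β = 0.18 · 7.937 - 2.241
z_β = -0.813

Power = Φ(z_β) = Φ(-0.813) ≈ 0.208

Effect size d = 0.18 is very small by Cohen's convention (0.2/0.5/0.8).

Threshold: power ≥ 0.80 is conventionally adequate.
Power ≈ 0.21 → the study is underpowered (power < 0.80).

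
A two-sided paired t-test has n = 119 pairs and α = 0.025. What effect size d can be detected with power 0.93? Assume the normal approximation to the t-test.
d ≈ 0.34

Minimum detectable effect (paired t-test, normal approximation):
d = (z_{α/2} + z_β) / √n
d = (2.241 + 1.476) / √119
d = 3.717 / 10.909
d ≈ 0.34

By Cohen's convention (0.2 small / 0.5 medium / 0.8 large): small effect.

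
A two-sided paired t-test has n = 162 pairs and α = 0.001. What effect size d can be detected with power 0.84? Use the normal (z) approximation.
d ≈ 0.34

Minimum detectable effect (paired t-test, normal approximation):
d = (z_{α/2} + z_β) / √n
d = (3.291 + 0.994) / √162
d = 4.285 / 12.728
d ≈ 0.34

By Cohen's convention (0.2 small / 0.5 medium / 0.8 large): small effect.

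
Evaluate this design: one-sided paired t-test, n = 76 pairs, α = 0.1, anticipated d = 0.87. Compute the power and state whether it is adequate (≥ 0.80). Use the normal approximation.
Power ≈ 1.00; the study is adequately powered (power ≥ 0.80)

Power calculation (paired t-test, normal approximation):
z_β = d · √n - z_α
z_β = 0.87 · √76 - 1.282
z_β = 0.87 · 8.718 - 1.282
z_β = 6.303

Power = Φ(z_β) = Φ(6.303) ≈ 1.000

Effect size d = 0.87 is large by Cohen's convention (0.2/0.5/0.8).

Threshold: power ≥ 0.80 is conventionally adequate.
Power ≈ 1.00 → the study is adequately powered (power ≥ 0.80).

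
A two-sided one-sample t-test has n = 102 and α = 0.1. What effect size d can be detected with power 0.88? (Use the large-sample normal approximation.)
d ≈ 0.28

Minimum detectable effect (one-sample t-test, normal approximation):
d = (z_{α/2} + z_β) / √n
d = (1.645 + 1.175) / √102
d = 2.820 / 10.100
d ≈ 0.28

By Cohen's convention (0.2 small / 0.5 medium / 0.8 large): small effect.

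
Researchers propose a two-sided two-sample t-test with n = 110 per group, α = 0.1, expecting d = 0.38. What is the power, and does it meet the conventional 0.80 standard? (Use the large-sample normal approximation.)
Power ≈ 0.88; the study is adequately powered (power ≥ 0.80)

Power calculation (two-sample t-test, normal approximation):
z_β = d · √(n/2) - z_{α/2}
z_β = 0.38 · √(110/2) - 1.645
z_β = 0.38 · 7.416 - 1.645
z_β = 1.173

Power = Φ(z_β) = Φ(1.173) ≈ 0.880

Effect size d = 0.38 is small by Cohen's convention (0.2/0.5/0.8).

Threshold: power ≥ 0.80 is conventionally adequate.
Power ≈ 0.88 → the study is adequately powered (power ≥ 0.80).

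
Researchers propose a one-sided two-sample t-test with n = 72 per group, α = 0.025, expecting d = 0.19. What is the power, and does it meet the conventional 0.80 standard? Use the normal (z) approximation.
Power ≈ 0.21; the study is underpowered (power < 0.80)

Power calculation (two-sample t-test, normal approximation):
z_β = d · √(n/2) - z_α
z_β = 0.19 · √(72/2) - 1.960
z_β = 0.19 · 6.000 - 1.960
z_β = -0.820

Power = Φ(z_β) = Φ(-0.820) ≈ 0.206

Effect size d = 0.19 is very small by Cohen's convention (0.2/0.5/0.8).

Threshold: power ≥ 0.80 is conventionally adequate.
Power ≈ 0.21 → the study is underpowered (power < 0.80).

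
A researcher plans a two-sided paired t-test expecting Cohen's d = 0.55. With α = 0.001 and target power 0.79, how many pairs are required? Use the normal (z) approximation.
n = 56 pairs

Sample size formula (paired t-test, normal approximation):
n = ((z_{α/2} + z_β) / d)²

z_{α/2} = 3.291 (for α = 0.001, two-sided)
z_β = 0.806 (for power = 0.79)
d = 0.55

n = ((3.291 + 0.806) / 0.55)²
n = (7.449)²
n ≈ 55.49
Round up to the next whole number: n = 56 pairs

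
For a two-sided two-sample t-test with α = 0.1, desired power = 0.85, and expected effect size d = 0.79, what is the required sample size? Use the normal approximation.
n = 24 per group

Sample size formula (two-sample t-test, normal approximation):
n = 2 · ((z_{α/2} + z_β) / d)²

z_{α/2} = 1.645 (for α = 0.1, two-sided)
z_β = 1.036 (for power = 0.85)
d = 0.79

n = 2 · ((1.645 + 1.036) / 0.79)²
n = 2 · (3.394)²
n ≈ 23.04
Round up to the next whole number: n = 24 per group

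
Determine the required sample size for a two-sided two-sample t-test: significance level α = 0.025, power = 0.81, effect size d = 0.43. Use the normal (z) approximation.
n = 106 per group

Sample size formula (two-sample t-test, normal approximation):
n = 2 · ((z_{α/2} + z_β) / d)²

z_{α/2} = 2.241 (for α = 0.025, two-sided)
z_β = 0.878 (for power = 0.81)
d = 0.43

n = 2 · ((2.241 + 0.878) / 0.43)²
n = 2 · (7.253)²
n ≈ 105.21
Round up to the next whole number: n = 106 per group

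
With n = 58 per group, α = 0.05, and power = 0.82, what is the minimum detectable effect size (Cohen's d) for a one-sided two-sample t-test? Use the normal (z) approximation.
d ≈ 0.48

Minimum detectable effect (two-sample t-test, normal approximation):
d = (z_α + z_β) / √(n/2)
d = (1.645 + 0.915) / √(58/2)
d = 2.560 / 5.385
d ≈ 0.48

By Cohen's convention (0.2 small / 0.5 medium / 0.8 large): small effect.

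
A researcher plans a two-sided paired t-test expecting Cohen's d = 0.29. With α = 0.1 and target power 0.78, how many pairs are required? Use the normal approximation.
n = 70 pairs

Sample size formula (paired t-test, normal approximation):
n = ((z_{α/2} + z_β) / d)²

z_{α/2} = 1.645 (for α = 0.1, two-sided)
z_β = 0.772 (for power = 0.78)
d = 0.29

n = ((1.645 + 0.772) / 0.29)²
n = (8.334)²
n ≈ 69.46
Round up to the next whole number: n = 70 pairs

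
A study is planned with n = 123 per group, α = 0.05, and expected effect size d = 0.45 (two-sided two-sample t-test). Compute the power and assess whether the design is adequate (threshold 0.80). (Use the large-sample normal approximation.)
Power ≈ 0.94; the study is adequately powered (power ≥ 0.80)

Power calculation (two-sample t-test, normal approximation):
z_β = d · √(n/2) - z_{α/2}
z_β = 0.45 · √(123/2) - 1.960
z_β = 0.45 · 7.842 - 1.960
z_β = 1.569

Power = Φ(z_β) = Φ(1.569) ≈ 0.942

Effect size d = 0.45 is small by Cohen's convention (0.2/0.5/0.8).

Threshold: power ≥ 0.80 is conventionally adequate.
Power ≈ 0.94 → the study is adequately powered (power ≥ 0.80).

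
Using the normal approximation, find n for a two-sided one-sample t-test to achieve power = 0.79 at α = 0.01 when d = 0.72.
n = 23

Sample size formula (one-sample t-test, normal approximation):
n = ((z_{α/2} + z_β) / d)²

z_{α/2} = 2.576 (for α = 0.01, two-sided)
z_β = 0.806 (for power = 0.79)
d = 0.72

n = ((2.576 + 0.806) / 0.72)²
n = (4.697)²
n ≈ 22.06
Round up to the next whole number: n = 23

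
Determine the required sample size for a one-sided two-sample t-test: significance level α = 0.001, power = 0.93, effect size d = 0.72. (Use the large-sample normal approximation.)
n = 81 per group

Sample size formula (two-sample t-test, normal approximation):
n = 2 · ((z_α + z_β) / d)²

z_α = 3.090 (for α = 0.001, one-sided)
z_β = 1.476 (for power = 0.93)
d = 0.72

n = 2 · ((3.090 + 1.476) / 0.72)²
n = 2 · (6.342)²
n ≈ 80.44
Round up to the next whole number: n = 81 per group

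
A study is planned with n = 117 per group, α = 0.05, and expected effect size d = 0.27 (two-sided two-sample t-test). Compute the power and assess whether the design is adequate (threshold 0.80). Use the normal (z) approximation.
Power ≈ 0.54; the study is underpowered (power < 0.80)

Power calculation (two-sample t-test, normal approximation):
z_β = d · √(n/2) - z_{α/2}
z_β = 0.27 · √(117/2) - 1.960
z_β = 0.27 · 7.649 - 1.960
z_β = 0.105

Power = Φ(z_β) = Φ(0.105) ≈ 0.542

Effect size d = 0.27 is small by Cohen's convention (0.2/0.5/0.8).

Threshold: power ≥ 0.80 is conventionally adequate.
Power ≈ 0.54 → the study is underpowered (power < 0.80).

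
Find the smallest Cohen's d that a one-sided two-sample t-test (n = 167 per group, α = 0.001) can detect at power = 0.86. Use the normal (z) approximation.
d ≈ 0.46

Minimum detectable effect (two-sample t-test, normal approximation):
d = (z_α + z_β) / √(n/2)
d = (3.090 + 1.080) / √(167/2)
d = 4.171 / 9.138
d ≈ 0.46

By Cohen's convention (0.2 small / 0.5 medium / 0.8 large): small effect.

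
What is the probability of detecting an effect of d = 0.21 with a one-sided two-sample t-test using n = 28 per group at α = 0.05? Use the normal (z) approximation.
Power ≈ 0.20

Power calculation (two-sample t-test, normal approximation):
z_β = d · √(n/2) - z_α
z_β = 0.21 · √(28/2) - 1.645
z_β = 0.21 · 3.742 - 1.645
z_β = -0.859

Power = Φ(z_β) = Φ(-0.859) ≈ 0.195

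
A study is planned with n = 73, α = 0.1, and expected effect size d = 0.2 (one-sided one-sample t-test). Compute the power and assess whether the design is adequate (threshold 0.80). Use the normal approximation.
Power ≈ 0.67; the study is underpowered (power < 0.80)

Power calculation (one-sample t-test, normal approximation):
z_β = d · √n - z_α
z_β = 0.2 · √73 - 1.282
z_β = 0.2 · 8.544 - 1.282
z_β = 0.427

Power = Φ(z_β) = Φ(0.427) ≈ 0.665

Effect size d = 0.2 is small by Cohen's convention (0.2/0.5/0.8).

Threshold: power ≥ 0.80 is conventionally adequate.
Power ≈ 0.67 → the study is underpowered (power < 0.80).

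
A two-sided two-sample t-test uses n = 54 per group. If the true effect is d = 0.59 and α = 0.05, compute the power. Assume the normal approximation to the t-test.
Power ≈ 0.87

Power calculation (two-sample t-test, normal approximation):
z_β = d · √(n/2) - z_{α/2}
z_β = 0.59 · √(54/2) - 1.960
z_β = 0.59 · 5.196 - 1.960
z_β = 1.106

Power = Φ(z_β) = Φ(1.106) ≈ 0.866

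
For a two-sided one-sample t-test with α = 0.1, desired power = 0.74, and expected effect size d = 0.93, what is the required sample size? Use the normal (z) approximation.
n = 7

Sample size formula (one-sample t-test, normal approximation):
n = ((z_{α/2} + z_β) / d)²

z_{α/2} = 1.645 (for α = 0.1, two-sided)
z_β = 0.643 (for power = 0.74)
d = 0.93

n = ((1.645 + 0.643) / 0.93)²
n = (2.460)²
n ≈ 6.05
Round up to the next whole number: n = 7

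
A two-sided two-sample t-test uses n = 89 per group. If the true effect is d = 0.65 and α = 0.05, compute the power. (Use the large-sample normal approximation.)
Power ≈ 0.99

Power calculation (two-sample t-test, normal approximation):
z_β = d · √(n/2) - z_{α/2}
z_β = 0.65 · √(89/2) - 1.960
z_β = 0.65 · 6.671 - 1.960
z_β = 2.376

Power = Φ(z_β) = Φ(2.376) ≈ 0.991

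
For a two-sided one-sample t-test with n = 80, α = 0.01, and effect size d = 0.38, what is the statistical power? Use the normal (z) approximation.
Power ≈ 0.79

Power calculation (one-sample t-test, normal approximation):
z_β = d · √n - z_{α/2}
z_β = 0.38 · √80 - 2.576
z_β = 0.38 · 8.944 - 2.576
z_β = 0.823

Power = Φ(z_β) = Φ(0.823) ≈ 0.795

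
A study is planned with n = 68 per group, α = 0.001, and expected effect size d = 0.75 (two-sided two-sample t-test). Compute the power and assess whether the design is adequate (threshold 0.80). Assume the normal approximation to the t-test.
Power ≈ 0.86; the study is adequately powered (power ≥ 0.80)

Power calculation (two-sample t-test, normal approximation):
z_β = d · √(n/2) - z_{α/2}
z_β = 0.75 · √(68/2) - 3.291
z_β = 0.75 · 5.831 - 3.291
z_β = 1.083

Power = Φ(z_β) = Φ(1.083) ≈ 0.861

Effect size d = 0.75 is medium by Cohen's convention (0.2/0.5/0.8).

Threshold: power ≥ 0.80 is conventionally adequate.
Power ≈ 0.86 → the study is adequately powered (power ≥ 0.80).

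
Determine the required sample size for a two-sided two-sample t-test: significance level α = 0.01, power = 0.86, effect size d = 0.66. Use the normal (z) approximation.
n = 62 per group

Sample size formula (two-sample t-test, normal approximation):
n = 2 · ((z_{α/2} + z_β) / d)²

z_{α/2} = 2.576 (for α = 0.01, two-sided)
z_β = 1.080 (for power = 0.86)
d = 0.66

n = 2 · ((2.576 + 1.080) / 0.66)²
n = 2 · (5.539)²
n ≈ 61.36
Round up to the next whole number: n = 62 per group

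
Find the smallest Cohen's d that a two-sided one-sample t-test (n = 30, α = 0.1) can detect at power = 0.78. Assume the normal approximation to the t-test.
d ≈ 0.44

Minimum detectable effect (one-sample t-test, normal approximation):
d = (z_{α/2} + z_β) / √n
d = (1.645 + 0.772) / √30
d = 2.417 / 5.477
d ≈ 0.44

By Cohen's convention (0.2 small / 0.5 medium / 0.8 large): small effect.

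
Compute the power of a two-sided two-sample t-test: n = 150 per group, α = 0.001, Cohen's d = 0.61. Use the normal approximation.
Power ≈ 0.98

Power calculation (two-sample t-test, normal approximation):
z_β = d · √(n/2) - z_{α/2}
z_β = 0.61 · √(150/2) - 3.291
z_β = 0.61 · 8.660 - 3.291
z_β = 1.992

Power = Φ(z_β) = Φ(1.992) ≈ 0.977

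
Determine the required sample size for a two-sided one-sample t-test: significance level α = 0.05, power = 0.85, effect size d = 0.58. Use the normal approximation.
n = 27

Sample size formula (one-sample t-test, normal approximation):
n = ((z_{α/2} + z_β) / d)²

z_{α/2} = 1.960 (for α = 0.05, two-sided)
z_β = 1.036 (for power = 0.85)
d = 0.58

n = ((1.960 + 1.036) / 0.58)²
n = (5.166)²
n ≈ 26.69
Round up to the next whole number: n = 27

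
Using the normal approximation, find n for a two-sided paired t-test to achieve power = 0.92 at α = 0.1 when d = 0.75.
n = 17 pairs

Sample size formula (paired t-test, normal approximation):
n = ((z_{α/2} + z_β) / d)²

z_{α/2} = 1.645 (for α = 0.1, two-sided)
z_β = 1.405 (for power = 0.92)
d = 0.75

n = ((1.645 + 1.405) / 0.75)²
n = (4.067)²
n ≈ 16.54
Round up to the next whole number: n = 17 pairs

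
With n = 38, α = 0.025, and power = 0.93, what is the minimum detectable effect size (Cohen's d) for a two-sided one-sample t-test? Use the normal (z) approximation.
d ≈ 0.60

Minimum detectable effect (one-sample t-test, normal approximation):
d = (z_{α/2} + z_β) / √n
d = (2.241 + 1.476) / √38
d = 3.717 / 6.164
d ≈ 0.60

By Cohen's convention (0.2 small / 0.5 medium / 0.8 large): medium effect.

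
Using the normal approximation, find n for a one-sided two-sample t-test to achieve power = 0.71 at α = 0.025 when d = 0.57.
n = 39 per group

Sample size formula (two-sample t-test, normal approximation):
n = 2 · ((z_α + z_β) / d)²

z_α = 1.960 (for α = 0.025, one-sided)
z_β = 0.553 (for power = 0.71)
d = 0.57

n = 2 · ((1.960 + 0.553) / 0.57)²
n = 2 · (4.409)²
n ≈ 38.88
Round up to the next whole number: n = 39 per group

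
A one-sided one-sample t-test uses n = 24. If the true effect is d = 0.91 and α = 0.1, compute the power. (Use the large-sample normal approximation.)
Power ≈ 1.00

Power calculation (one-sample t-test, normal approximation):
z_β = d · √n - z_α
z_β = 0.91 · √24 - 1.282
z_β = 0.91 · 4.899 - 1.282
z_β = 3.177

Power = Φ(z_β) = Φ(3.177) ≈ 0.999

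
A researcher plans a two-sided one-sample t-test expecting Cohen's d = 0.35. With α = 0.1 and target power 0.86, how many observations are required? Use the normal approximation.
n = 61

Sample size formula (one-sample t-test, normal approximation):
n = ((z_{α/2} + z_β) / d)²

z_{α/2} = 1.645 (for α = 0.1, two-sided)
z_β = 1.080 (for power = 0.86)
d = 0.35

n = ((1.645 + 1.080) / 0.35)²
n = (7.786)²
n ≈ 60.62
Round up to the next whole number: n = 61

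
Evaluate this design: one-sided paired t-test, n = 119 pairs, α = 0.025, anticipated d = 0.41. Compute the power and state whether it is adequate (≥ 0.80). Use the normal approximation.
Power ≈ 0.99; the study is adequately powered (power ≥ 0.80)

Power calculation (paired t-test, normal approximation):
z_β = d · √n - z_α
z_β = 0.41 · √119 - 1.960
z_β = 0.41 · 10.909 - 1.960
z_β = 2.513

Power = Φ(z_β) = Φ(2.513) ≈ 0.994

Effect size d = 0.41 is small by Cohen's convention (0.2/0.5/0.8).

Threshold: power ≥ 0.80 is conventionally adequate.
Power ≈ 0.99 → the study is adequately powered (power ≥ 0.80).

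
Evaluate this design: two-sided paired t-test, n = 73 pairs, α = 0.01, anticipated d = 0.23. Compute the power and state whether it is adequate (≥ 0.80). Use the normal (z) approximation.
Power ≈ 0.27; the study is underpowered (power < 0.80)

Power calculation (paired t-test, normal approximation):
z_β = d · √n - z_{α/2}
z_β = 0.23 · √73 - 2.576
z_β = 0.23 · 8.544 - 2.576
z_β = -0.611

Power = Φ(z_β) = Φ(-0.611) ≈ 0.271

Effect size d = 0.23 is small by Cohen's convention (0.2/0.5/0.8).

Threshold: power ≥ 0.80 is conventionally adequate.
Power ≈ 0.27 → the study is underpowered (power < 0.80).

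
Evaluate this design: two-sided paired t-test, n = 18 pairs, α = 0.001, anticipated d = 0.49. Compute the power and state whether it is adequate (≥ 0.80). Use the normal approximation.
Power ≈ 0.11; the study is underpowered (power < 0.80)

Power calculation (paired t-test, normal approximation):
z_β = d · √n - z_{α/2}
z_β = 0.49 · √18 - 3.291
z_β = 0.49 · 4.243 - 3.291
z_β = -1.212

Power = Φ(z_β) = Φ(-1.212) ≈ 0.113

Effect size d = 0.49 is small by Cohen's convention (0.2/0.5/0.8).

Threshold: power ≥ 0.80 is conventionally adequate.
Power ≈ 0.11 → the study is underpowered (power < 0.80).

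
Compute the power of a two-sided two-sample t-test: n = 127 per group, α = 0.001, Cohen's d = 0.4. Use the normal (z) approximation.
Power ≈ 0.46

Power calculation (two-sample t-test, normal approximation):
z_β = d · √(n/2) - z_{α/2}
z_β = 0.4 · √(127/2) - 3.291
z_β = 0.4 · 7.969 - 3.291
z_β = -0.103

Power = Φ(z_β) = Φ(-0.103) ≈ 0.459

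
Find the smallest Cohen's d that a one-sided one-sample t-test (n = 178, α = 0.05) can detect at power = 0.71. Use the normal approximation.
d ≈ 0.16

Minimum detectable effect (one-sample t-test, normal approximation):
d = (z_α + z_β) / √n
d = (1.645 + 0.553) / √178
d = 2.198 / 13.342
d ≈ 0.16

By Cohen's convention (0.2 small / 0.5 medium / 0.8 large): very small effect.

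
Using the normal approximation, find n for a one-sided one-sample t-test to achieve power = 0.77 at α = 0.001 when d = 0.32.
n = 144

Sample size formula (one-sample t-test, normal approximation):
n = ((z_α + z_β) / d)²

z_α = 3.090 (for α = 0.001, one-sided)
z_β = 0.739 (for power = 0.77)
d = 0.32

n = ((3.090 + 0.739) / 0.32)²
n = (11.966)²
n ≈ 143.19
Round up to the next whole number: n = 144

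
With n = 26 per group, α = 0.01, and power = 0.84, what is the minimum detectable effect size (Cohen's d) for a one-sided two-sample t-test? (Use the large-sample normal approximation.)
d ≈ 0.92

Minimum detectable effect (two-sample t-test, normal approximation):
d = (z_α + z_β) / √(n/2)
d = (2.326 + 0.994) / √(26/2)
d = 3.321 / 3.606
d ≈ 0.92

By Cohen's convention (0.2 small / 0.5 medium / 0.8 large): large effect.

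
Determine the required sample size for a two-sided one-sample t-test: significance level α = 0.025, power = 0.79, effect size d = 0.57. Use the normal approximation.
n = 29

Sample size formula (one-sample t-test, normal approximation):
n = ((z_{α/2} + z_β) / d)²

z_{α/2} = 2.241 (for α = 0.025, two-sided)
z_β = 0.806 (for power = 0.79)
d = 0.57

n = ((2.241 + 0.806) / 0.57)²
n = (5.346)²
n ≈ 28.58
Round up to the next whole number: n = 29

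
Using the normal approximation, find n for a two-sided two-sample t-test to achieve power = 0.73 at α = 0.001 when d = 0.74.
n = 56 per group

Sample size formula (two-sample t-test, normal approximation):
n = 2 · ((z_{α/2} + z_β) / d)²

z_{α/2} = 3.291 (for α = 0.001, two-sided)
z_β = 0.613 (for power = 0.73)
d = 0.74

n = 2 · ((3.291 + 0.613) / 0.74)²
n = 2 · (5.276)²
n ≈ 55.67
Round up to the next whole number: n = 56 per group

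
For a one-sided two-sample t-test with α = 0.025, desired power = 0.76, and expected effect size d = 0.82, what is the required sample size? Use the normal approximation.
n = 22 per group

Sample size formula (two-sample t-test, normal approximation):
n = 2 · ((z_α + z_β) / d)²

z_α = 1.960 (for α = 0.025, one-sided)
z_β = 0.706 (for power = 0.76)
d = 0.82

n = 2 · ((1.960 + 0.706) / 0.82)²
n = 2 · (3.251)²
n ≈ 21.14
Round up to the next whole number: n = 22 per group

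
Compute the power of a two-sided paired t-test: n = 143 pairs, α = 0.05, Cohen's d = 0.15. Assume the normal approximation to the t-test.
Power ≈ 0.43

Power calculation (paired t-test, normal approximation):
z_β = d · √n - z_{α/2}
z_β = 0.15 · √143 - 1.960
z_β = 0.15 · 11.958 - 1.960
z_β = -0.166

Power = Φ(z_β) = Φ(-0.166) ≈ 0.434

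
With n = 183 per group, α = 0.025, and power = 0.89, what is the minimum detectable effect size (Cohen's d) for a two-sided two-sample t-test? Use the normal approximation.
d ≈ 0.36

Minimum detectable effect (two-sample t-test, normal approximation):
d = (z_{α/2} + z_β) / √(n/2)
d = (2.241 + 1.227) / √(183/2)
d = 3.468 / 9.566
d ≈ 0.36

By Cohen's convention (0.2 small / 0.5 medium / 0.8 large): small effect.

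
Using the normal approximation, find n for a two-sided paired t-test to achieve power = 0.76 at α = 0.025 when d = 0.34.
n = 76 pairs

Sample size formula (paired t-test, normal approximation):
n = ((z_{α/2} + z_β) / d)²

z_{α/2} = 2.241 (for α = 0.025, two-sided)
z_β = 0.706 (for power = 0.76)
d = 0.34

n = ((2.241 + 0.706) / 0.34)²
n = (8.668)²
n ≈ 75.13
Round up to the next whole number: n = 76 pairs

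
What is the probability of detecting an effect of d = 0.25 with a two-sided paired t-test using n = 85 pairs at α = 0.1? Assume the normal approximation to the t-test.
Power ≈ 0.75

Power calculation (paired t-test, normal approximation):
z_β = d · √n - z_{α/2}
z_β = 0.25 · √85 - 1.645
z_β = 0.25 · 9.220 - 1.645
z_β = 0.660

Power = Φ(z_β) = Φ(0.660) ≈ 0.745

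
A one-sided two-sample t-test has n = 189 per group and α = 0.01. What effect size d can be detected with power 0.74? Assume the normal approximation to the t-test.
d ≈ 0.31

Minimum detectable effect (two-sample t-test, normal approximation):
d = (z_α + z_β) / √(n/2)
d = (2.326 + 0.643) / √(189/2)
d = 2.970 / 9.721
d ≈ 0.31

By Cohen's convention (0.2 small / 0.5 medium / 0.8 large): small effect.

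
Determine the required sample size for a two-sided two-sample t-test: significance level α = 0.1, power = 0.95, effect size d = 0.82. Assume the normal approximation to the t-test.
n = 33 per group

Sample size formula (two-sample t-test, normal approximation):
n = 2 · ((z_{α/2} + z_β) / d)²

z_{α/2} = 1.645 (for α = 0.1, two-sided)
z_β = 1.645 (for power = 0.95)
d = 0.82

n = 2 · ((1.645 + 1.645) / 0.82)²
n = 2 · (4.012)²
n ≈ 32.19
Round up to the next whole number: n = 33 per group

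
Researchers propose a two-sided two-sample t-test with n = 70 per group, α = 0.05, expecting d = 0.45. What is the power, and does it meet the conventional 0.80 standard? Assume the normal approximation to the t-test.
Power ≈ 0.76; the study is underpowered (power < 0.80)

Power calculation (two-sample t-test, normal approximation):
z_β = d · √(n/2) - z_{α/2}
z_β = 0.45 · √(70/2) - 1.960
z_β = 0.45 · 5.916 - 1.960
z_β = 0.702

Power = Φ(z_β) = Φ(0.702) ≈ 0.759

Effect size d = 0.45 is small by Cohen's convention (0.2/0.5/0.8).

Threshold: power ≥ 0.80 is conventionally adequate.
Power ≈ 0.76 → the study is underpowered (power < 0.80).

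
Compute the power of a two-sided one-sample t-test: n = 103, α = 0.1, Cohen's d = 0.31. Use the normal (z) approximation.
Power ≈ 0.93

Power calculation (one-sample t-test, normal approximation):
z_β = d · √n - z_{α/2}
z_β = 0.31 · √103 - 1.645
z_β = 0.31 · 10.149 - 1.645
z_β = 1.501

Power = Φ(z_β) = Φ(1.501) ≈ 0.933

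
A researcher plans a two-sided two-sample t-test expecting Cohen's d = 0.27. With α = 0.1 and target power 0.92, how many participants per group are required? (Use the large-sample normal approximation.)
n = 256 per group

Sample size formula (two-sample t-test, normal approximation):
n = 2 · ((z_{α/2} + z_β) / d)²

z_{α/2} = 1.645 (for α = 0.1, two-sided)
z_β = 1.405 (for power = 0.92)
d = 0.27

n = 2 · ((1.645 + 1.405) / 0.27)²
n = 2 · (11.296)²
n ≈ 255.20
Round up to the next whole number: n = 256 per group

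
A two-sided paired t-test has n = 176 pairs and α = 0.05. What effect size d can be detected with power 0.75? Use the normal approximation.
d ≈ 0.20

Minimum detectable effect (paired t-test, normal approximation):
d = (z_{α/2} + z_β) / √n
d = (1.960 + 0.674) / √176
d = 2.634 / 13.266
d ≈ 0.20

By Cohen's convention (0.2 small / 0.5 medium / 0.8 large): small effect.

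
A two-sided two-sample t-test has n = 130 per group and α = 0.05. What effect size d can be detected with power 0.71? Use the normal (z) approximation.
d ≈ 0.31

Minimum detectable effect (two-sample t-test, normal approximation):
d = (z_{α/2} + z_β) / √(n/2)
d = (1.960 + 0.553) / √(130/2)
d = 2.513 / 8.062
d ≈ 0.31

By Cohen's convention (0.2 small / 0.5 medium / 0.8 large): small effect.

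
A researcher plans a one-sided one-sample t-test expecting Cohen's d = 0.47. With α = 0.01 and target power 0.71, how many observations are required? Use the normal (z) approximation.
n = 38

Sample size formula (one-sample t-test, normal approximation):
n = ((z_α + z_β) / d)²

z_α = 2.326 (for α = 0.01, one-sided)
z_β = 0.553 (for power = 0.71)
d = 0.47

n = ((2.326 + 0.553) / 0.47)²
n = (6.126)²
n ≈ 37.53
Round up to the next whole number: n = 38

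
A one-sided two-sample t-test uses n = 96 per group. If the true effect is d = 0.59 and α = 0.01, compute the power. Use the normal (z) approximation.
Power ≈ 0.96

Power calculation (two-sample t-test, normal approximation):
z_β = d · √(n/2) - z_α
z_β = 0.59 · √(96/2) - 2.326
z_β = 0.59 · 6.928 - 2.326
z_β = 1.761

Power = Φ(z_β) = Φ(1.761) ≈ 0.961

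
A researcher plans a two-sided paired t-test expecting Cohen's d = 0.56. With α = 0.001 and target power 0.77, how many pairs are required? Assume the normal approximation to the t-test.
n = 52 pairs

Sample size formula (paired t-test, normal approximation):
n = ((z_{α/2} + z_β) / d)²

z_{α/2} = 3.291 (for α = 0.001, two-sided)
z_β = 0.739 (for power = 0.77)
d = 0.56

n = ((3.291 + 0.739) / 0.56)²
n = (7.196)²
n ≈ 51.78
Round up to the next whole number: n = 52 pairs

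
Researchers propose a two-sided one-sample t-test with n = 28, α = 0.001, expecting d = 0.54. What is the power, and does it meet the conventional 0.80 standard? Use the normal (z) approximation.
Power ≈ 0.33; the study is underpowered (power < 0.80)

Power calculation (one-sample t-test, normal approximation):
z_β = d · √n - z_{α/2}
z_β = 0.54 · √28 - 3.291
z_β = 0.54 · 5.292 - 3.291
z_β = -0.433

Power = Φ(z_β) = Φ(-0.433) ≈ 0.332

Effect size d = 0.54 is medium by Cohen's convention (0.2/0.5/0.8).

Threshold: power ≥ 0.80 is conventionally adequate.
Power ≈ 0.33 → the study is underpowered (power < 0.80).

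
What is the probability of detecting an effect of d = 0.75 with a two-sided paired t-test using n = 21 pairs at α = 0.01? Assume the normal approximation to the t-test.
Power ≈ 0.81

Power calculation (paired t-test, normal approximation):
z_β = d · √n - z_{α/2}
z_β = 0.75 · √21 - 2.576
z_β = 0.75 · 4.583 - 2.576
z_β = 0.861

Power = Φ(z_β) = Φ(0.861) ≈ 0.805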